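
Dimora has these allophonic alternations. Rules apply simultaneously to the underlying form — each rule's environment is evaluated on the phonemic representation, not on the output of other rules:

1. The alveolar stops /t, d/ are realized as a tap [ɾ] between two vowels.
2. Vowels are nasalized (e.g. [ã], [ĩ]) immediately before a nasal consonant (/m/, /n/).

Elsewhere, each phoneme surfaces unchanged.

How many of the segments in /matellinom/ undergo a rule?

3

Segments that undergo a rule: /t/ → [ɾ] (rule 1); /i/ → [ĩ] (rule 2); /o/ → [õ] (rule 2).
All other segments surface unchanged.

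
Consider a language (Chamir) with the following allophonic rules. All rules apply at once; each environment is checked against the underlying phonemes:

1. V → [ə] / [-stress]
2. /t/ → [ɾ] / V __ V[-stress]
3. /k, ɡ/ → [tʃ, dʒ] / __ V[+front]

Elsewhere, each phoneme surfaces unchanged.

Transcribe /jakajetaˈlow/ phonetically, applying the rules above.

/j/ (word-initial): no rule targets it → [j].
/a/ — between /j/ and /k/, in an unstressed syllable — surfaces as [ə] (rule 1).
/k/ (between /a/ and /a/) is in the target of rule 3 but the environment (before a front vowel) is not met → [k].
/a/ meets the environment for rule 1 (in an unstressed syllable) → [ə].
/j/ — not in any rule's target class → [j].
/e/ — between /j/ and /t/, in an unstressed syllable — surfaces as [ə] (rule 1).
/t/ (between /e/ and /a/) occurs between a vowel and a following unstressed vowel → [ɾ] by rule 2.
/a/ (between /t/ and /l/): in an unstressed syllable, so rule 1 applies → [ə].
/l/ stays [l].
/o/ — between /l/ and /w/; rule 1 does not apply here → [o].
/w/ — not in any rule's target class → [w].

[jəkəjəɾəˈlow]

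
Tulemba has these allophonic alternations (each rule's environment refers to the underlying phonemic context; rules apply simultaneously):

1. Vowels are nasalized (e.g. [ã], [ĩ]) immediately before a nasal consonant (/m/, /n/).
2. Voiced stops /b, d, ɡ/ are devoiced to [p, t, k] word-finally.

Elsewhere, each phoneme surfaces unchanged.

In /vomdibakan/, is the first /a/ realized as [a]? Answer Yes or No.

/a/ (between /b/ and /k/) fails the environment for rule 1, so it stays [a].
The actual realization is [a], which matches [a].

Yes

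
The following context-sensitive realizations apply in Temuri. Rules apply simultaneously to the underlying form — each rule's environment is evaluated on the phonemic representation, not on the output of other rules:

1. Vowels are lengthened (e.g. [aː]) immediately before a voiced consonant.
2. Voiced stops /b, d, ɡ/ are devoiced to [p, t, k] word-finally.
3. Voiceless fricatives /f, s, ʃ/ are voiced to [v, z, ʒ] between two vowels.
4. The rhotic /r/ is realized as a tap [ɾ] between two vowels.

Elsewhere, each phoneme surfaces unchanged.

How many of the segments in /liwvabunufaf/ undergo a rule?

4

Segments that undergo a rule: /i/ → [iː] (rule 1); /a/ → [aː] (rule 1); /u/ → [uː] (rule 1); /f/ → [v] (rule 3).
All other segments surface unchanged.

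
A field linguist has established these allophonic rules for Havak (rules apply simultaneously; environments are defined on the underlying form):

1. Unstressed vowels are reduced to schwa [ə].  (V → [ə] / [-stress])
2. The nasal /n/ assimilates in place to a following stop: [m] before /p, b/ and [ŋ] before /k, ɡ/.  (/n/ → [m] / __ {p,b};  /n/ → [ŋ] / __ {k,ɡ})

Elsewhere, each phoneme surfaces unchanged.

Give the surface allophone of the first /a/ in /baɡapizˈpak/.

[ə]

Rule 1 applies to /a/ (between /b/ and /ɡ/: in an unstressed syllable) → [ə].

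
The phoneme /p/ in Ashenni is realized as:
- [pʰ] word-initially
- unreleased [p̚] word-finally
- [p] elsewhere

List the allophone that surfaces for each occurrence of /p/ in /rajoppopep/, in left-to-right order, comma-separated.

Occurrence 1 (position 5): no conditioning environment matches → elsewhere allophone [p].
Occurrence 2 (position 6): no conditioning environment matches → elsewhere allophone [p].
Occurrence 3 (position 8): no conditioning environment matches → elsewhere allophone [p].
Occurrence 4 (position 10): word-finally → [p̚].

[p], [p], [p], [p̚]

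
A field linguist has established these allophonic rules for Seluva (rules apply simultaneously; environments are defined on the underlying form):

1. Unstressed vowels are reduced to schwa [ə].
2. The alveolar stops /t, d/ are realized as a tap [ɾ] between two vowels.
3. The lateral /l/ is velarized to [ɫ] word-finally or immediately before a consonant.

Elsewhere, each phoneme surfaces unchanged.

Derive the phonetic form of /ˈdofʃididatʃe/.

/d/ (word-initial): rule 2 targets it, but not between two vowels → unchanged [d].
/o/ — between /d/ and /f/; rule 1 does not apply here → [o].
/i/ (between /ʃ/ and /d/) occurs in an unstressed syllable → [ə] by rule 1.
Rule 2 applies to /d/ (between /i/ and /i/: between two vowels) → [ɾ].
/i/ (between /d/ and /d/): in an unstressed syllable, so rule 1 applies → [ə].
/d/ meets the environment for rule 2 (between two vowels) → [ɾ].
/a/ (between /d/ and /t/) occurs in an unstressed syllable → [ə] by rule 1.
/t/ (between /a/ and /ʃ/) is in the target of rule 2 but the environment (between two vowels) is not met → [t].
Rule 1 applies to /e/ (word-final: in an unstressed syllable) → [ə].

[ˈdofʃəɾəɾətʃə]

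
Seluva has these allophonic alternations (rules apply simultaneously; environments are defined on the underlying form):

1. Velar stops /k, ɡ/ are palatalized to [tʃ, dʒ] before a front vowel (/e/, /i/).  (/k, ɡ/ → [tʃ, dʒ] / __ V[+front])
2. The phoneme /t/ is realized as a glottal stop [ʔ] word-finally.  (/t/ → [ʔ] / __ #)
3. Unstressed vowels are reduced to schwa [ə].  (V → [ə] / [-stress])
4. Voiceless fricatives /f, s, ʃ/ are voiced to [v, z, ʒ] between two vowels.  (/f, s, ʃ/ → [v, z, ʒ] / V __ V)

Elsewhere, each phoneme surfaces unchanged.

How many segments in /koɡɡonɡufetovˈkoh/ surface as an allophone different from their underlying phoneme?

Segments that undergo a rule: /o/ → [ə] (rule 3); /o/ → [ə] (rule 3); /u/ → [ə] (rule 3); /f/ → [v] (rule 4); /e/ → [ə] (rule 3); /o/ → [ə] (rule 3).
All other segments surface unchanged.

6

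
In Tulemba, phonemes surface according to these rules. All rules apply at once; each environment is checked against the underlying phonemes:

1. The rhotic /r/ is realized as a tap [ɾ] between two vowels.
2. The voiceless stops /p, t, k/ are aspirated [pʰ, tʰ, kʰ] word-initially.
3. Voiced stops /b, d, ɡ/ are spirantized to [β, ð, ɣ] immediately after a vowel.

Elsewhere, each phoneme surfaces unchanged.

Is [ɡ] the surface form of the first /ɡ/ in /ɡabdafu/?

Yes

/ɡ/ (word-initial): rule 3 targets it, but not immediately after a vowel → unchanged [ɡ].
The actual realization is [ɡ], which matches [ɡ].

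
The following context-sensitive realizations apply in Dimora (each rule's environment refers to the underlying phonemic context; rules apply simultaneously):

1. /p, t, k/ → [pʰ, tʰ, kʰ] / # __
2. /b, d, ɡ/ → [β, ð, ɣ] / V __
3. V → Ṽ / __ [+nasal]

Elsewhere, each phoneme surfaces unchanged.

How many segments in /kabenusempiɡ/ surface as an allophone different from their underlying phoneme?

Segments that undergo a rule: /k/ → [kʰ] (rule 1); /b/ → [β] (rule 2); /e/ → [ẽ] (rule 3); /e/ → [ẽ] (rule 3); /ɡ/ → [ɣ] (rule 2).
All other segments surface unchanged.

5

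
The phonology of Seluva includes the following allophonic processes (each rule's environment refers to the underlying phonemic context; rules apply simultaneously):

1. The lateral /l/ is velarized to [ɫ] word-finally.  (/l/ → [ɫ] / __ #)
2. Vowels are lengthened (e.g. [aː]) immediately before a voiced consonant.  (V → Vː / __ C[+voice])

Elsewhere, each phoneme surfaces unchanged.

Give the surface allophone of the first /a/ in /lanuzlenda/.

[aː]

/a/ meets the environment for rule 2 (before a voiced consonant) → [aː].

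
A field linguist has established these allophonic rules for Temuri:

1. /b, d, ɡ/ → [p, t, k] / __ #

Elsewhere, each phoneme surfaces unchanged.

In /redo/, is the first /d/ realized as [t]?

/d/ (between /e/ and /o/): rule 1 targets it, but not word-finally → unchanged [d].
The actual realization is [d], not [t].

No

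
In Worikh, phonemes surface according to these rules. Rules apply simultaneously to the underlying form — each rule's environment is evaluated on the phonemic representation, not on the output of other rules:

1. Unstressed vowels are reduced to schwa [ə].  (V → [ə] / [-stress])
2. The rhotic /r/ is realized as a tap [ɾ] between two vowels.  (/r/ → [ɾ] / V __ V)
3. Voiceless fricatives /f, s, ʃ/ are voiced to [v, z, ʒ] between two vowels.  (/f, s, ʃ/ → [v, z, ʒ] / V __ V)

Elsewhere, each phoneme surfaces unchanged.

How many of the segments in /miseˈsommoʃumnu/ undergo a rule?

Segments that undergo a rule: /i/ → [ə] (rule 1); /s/ → [z] (rule 3); /e/ → [ə] (rule 1); /s/ → [z] (rule 3); /o/ → [ə] (rule 1); /ʃ/ → [ʒ] (rule 3); /u/ → [ə] (rule 1); /u/ → [ə] (rule 1).
All other segments surface unchanged.

8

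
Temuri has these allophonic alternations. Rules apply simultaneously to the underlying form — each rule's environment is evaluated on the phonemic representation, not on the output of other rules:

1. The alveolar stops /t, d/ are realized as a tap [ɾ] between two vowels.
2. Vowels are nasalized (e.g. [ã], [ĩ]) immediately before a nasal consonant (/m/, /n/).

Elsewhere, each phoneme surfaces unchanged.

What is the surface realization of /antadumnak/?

[ãntaɾũmnak]

/a/ — word-initial, before a nasal consonant — surfaces as [ã] (rule 2).
/n/ (between /a/ and /t/) is unaffected → [n].
/t/ (between /n/ and /a/): rule 1 targets it, but not between two vowels → unchanged [t].
/a/ (between /t/ and /d/) is in the target of rule 2 but the environment (before a nasal consonant) is not met → [a].
/d/ — between /a/ and /u/, between two vowels — surfaces as [ɾ] (rule 1).
/u/ meets the environment for rule 2 (before a nasal consonant) → [ũ].
/m/ stays [m].
/n/ stays [n].
/a/ (between /n/ and /k/) fails the environment for rule 2, so it stays [a].
/k/ stays [k].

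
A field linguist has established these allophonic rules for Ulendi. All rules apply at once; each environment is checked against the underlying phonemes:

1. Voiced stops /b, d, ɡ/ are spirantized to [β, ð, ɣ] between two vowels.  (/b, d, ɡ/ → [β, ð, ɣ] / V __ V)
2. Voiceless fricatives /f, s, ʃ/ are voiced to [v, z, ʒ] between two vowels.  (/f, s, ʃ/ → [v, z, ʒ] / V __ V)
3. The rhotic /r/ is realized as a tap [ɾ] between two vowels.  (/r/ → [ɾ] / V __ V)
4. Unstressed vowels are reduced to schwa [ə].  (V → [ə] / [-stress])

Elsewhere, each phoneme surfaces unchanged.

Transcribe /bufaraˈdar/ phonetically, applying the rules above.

/b/ (word-initial) fails the environment for rule 1, so it stays [b].
/u/ (between /b/ and /f/): in an unstressed syllable, so rule 4 applies → [ə].
Rule 2 applies to /f/ (between /u/ and /a/: between two vowels) → [v].
/a/ — between /f/ and /r/, in an unstressed syllable — surfaces as [ə] (rule 4).
/r/ (between /a/ and /a/) occurs between two vowels → [ɾ] by rule 3.
Rule 4 applies to /a/ (between /r/ and /d/: in an unstressed syllable) → [ə].
/d/ (between /a/ and /a/) occurs between two vowels → [ð] by rule 1.
/a/ (between /d/ and /r/): rule 4 targets it, but not in an unstressed syllable → unchanged [a].
/r/ (word-final): rule 3 targets it, but not between two vowels → unchanged [r].

[bəvəɾəˈðar]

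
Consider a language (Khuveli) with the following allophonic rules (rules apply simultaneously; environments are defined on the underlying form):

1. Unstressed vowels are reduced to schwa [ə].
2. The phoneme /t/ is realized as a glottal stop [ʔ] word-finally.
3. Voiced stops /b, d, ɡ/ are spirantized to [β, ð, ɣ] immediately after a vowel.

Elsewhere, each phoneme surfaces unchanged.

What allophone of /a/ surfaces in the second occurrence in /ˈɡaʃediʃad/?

[ə]

/a/ (between /ʃ/ and /d/) occurs in an unstressed syllable → [ə] by rule 1.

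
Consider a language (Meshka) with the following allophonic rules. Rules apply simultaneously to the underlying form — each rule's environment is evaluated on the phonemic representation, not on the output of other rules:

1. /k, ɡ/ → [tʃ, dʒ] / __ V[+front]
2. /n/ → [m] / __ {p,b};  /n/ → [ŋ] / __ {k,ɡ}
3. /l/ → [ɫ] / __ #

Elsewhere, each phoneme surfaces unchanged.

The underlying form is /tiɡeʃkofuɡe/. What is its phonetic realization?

[tidʒeʃkofudʒe]

/ɡ/ — between /i/ and /e/, before a front vowel — surfaces as [dʒ] (rule 1).
/k/ (between /ʃ/ and /o/): rule 1 targets it, but not before a front vowel → unchanged [k].
/ɡ/ meets the environment for rule 1 (before a front vowel) → [dʒ].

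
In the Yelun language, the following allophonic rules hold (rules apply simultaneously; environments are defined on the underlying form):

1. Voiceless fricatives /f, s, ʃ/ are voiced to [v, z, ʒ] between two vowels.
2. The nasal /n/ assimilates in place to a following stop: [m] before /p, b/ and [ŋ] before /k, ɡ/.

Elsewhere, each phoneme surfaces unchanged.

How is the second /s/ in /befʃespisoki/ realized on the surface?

Rule 1 applies to /s/ (between /i/ and /o/: between two vowels) → [z].

[z]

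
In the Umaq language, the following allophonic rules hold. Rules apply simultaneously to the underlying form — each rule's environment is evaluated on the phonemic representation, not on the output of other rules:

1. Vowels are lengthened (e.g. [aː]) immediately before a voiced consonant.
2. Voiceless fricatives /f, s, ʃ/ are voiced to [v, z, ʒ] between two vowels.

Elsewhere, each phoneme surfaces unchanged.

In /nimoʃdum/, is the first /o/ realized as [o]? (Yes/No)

Yes

/o/ — between /m/ and /ʃ/; rule 1 does not apply here → [o].
The actual realization is [o], which matches [o].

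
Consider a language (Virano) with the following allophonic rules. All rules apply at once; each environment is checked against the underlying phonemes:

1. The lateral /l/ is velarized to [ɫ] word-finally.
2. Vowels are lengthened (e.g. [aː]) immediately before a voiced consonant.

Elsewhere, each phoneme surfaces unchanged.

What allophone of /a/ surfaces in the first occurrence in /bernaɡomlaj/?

[aː]

/a/ — between /n/ and /ɡ/, before a voiced consonant — surfaces as [aː] (rule 2).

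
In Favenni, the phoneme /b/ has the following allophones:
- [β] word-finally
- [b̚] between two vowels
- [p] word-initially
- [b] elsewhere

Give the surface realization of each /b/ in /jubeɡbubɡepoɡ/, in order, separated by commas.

Occurrence 1 (position 3): between two vowels → [b̚].
Occurrence 2 (position 6): no conditioning environment matches → elsewhere allophone [b].
Occurrence 3 (position 8): no conditioning environment matches → elsewhere allophone [b].

[b̚], [b], [b]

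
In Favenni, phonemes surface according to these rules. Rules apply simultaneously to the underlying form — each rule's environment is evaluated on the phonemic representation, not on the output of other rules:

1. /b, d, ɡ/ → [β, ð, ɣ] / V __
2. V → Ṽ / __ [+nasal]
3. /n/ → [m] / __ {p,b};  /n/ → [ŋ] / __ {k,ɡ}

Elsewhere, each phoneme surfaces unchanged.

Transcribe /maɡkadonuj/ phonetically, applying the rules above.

/a/ (between /m/ and /ɡ/): rule 2 targets it, but not before a nasal consonant → unchanged [a].
/ɡ/ (between /a/ and /k/) occurs immediately after a vowel → [ɣ] by rule 1.
/a/ (between /k/ and /d/) fails the environment for rule 2, so it stays [a].
/d/ — between /a/ and /o/, immediately after a vowel — surfaces as [ð] (rule 1).
Rule 2 applies to /o/ (between /d/ and /n/: before a nasal consonant) → [õ].
/n/ — between /o/ and /u/; rule 3 does not apply here → [n].
/u/ — between /n/ and /j/; rule 2 does not apply here → [u].

[maɣkaðõnuj]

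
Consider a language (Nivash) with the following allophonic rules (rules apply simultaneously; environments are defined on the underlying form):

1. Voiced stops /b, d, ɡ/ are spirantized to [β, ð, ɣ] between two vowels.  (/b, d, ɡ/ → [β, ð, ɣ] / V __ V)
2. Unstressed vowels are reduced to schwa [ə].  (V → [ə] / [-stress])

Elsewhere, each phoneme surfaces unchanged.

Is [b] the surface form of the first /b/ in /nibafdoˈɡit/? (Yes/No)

No

/b/ meets the environment for rule 1 (between two vowels) → [β].
The actual realization is [β], not [b].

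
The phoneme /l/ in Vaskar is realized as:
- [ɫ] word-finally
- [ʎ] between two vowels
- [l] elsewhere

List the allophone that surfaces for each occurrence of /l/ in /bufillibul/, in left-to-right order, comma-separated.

[l], [l], [ɫ]

Occurrence 1 (position 5): no conditioning environment matches → elsewhere allophone [l].
Occurrence 2 (position 6): no conditioning environment matches → elsewhere allophone [l].
Occurrence 3 (position 10): word-finally → [ɫ].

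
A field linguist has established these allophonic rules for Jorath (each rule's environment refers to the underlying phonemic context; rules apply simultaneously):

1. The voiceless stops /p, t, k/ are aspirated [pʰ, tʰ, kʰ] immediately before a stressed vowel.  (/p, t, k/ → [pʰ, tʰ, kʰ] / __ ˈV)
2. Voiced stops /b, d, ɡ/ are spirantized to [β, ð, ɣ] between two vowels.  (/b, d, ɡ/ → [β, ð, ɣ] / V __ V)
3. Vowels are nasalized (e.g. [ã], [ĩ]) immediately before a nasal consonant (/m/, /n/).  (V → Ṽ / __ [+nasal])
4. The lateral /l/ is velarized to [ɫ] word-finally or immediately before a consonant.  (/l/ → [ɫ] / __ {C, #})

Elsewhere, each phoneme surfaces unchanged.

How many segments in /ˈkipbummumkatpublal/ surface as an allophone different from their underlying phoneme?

Segments that undergo a rule: /k/ → [kʰ] (rule 1); /u/ → [ũ] (rule 3); /u/ → [ũ] (rule 3); /l/ → [ɫ] (rule 4).
All other segments surface unchanged.

4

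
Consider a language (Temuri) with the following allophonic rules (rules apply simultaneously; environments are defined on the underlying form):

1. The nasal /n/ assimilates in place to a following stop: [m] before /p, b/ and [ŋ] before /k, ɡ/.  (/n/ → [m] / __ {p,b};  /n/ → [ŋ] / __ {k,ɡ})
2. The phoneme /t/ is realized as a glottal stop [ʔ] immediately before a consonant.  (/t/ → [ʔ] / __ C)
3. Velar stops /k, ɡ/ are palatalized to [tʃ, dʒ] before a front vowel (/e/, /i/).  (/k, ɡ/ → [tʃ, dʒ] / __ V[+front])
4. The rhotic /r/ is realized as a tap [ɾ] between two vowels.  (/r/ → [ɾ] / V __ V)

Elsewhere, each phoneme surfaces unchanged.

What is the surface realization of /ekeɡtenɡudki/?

/e/ — not in any rule's target class → [e].
Rule 3 applies to /k/ (between /e/ and /e/: before a front vowel) → [tʃ].
/e/ (between /k/ and /ɡ/) is unaffected → [e].
/ɡ/ (between /e/ and /t/): rule 3 targets it, but not before a front vowel → unchanged [ɡ].
/t/ (between /ɡ/ and /e/) fails the environment for rule 2, so it stays [t].
/e/ stays [e].
/n/ — between /e/ and /ɡ/, before a labial or velar stop — surfaces as [ŋ] (rule 1).
/ɡ/ (between /n/ and /u/) fails the environment for rule 3, so it stays [ɡ].
/u/ stays [u].
/d/ stays [d].
/k/ (between /d/ and /i/): before a front vowel, so rule 3 applies → [tʃ].
/i/ (word-final) is unaffected → [i].

[etʃeɡteŋɡudtʃi]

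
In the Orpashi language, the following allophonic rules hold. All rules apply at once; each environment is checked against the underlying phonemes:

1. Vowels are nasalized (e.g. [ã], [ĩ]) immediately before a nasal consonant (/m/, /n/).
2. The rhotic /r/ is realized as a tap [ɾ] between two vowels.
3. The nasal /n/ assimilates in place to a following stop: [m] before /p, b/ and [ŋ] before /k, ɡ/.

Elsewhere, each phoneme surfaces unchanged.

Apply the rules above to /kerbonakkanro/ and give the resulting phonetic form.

[kerbõnakkãnro]

/k/ (word-initial): no rule targets it → [k].
/e/ (between /k/ and /r/) fails the environment for rule 1, so it stays [e].
/r/ (between /e/ and /b/) fails the environment for rule 2, so it stays [r].
/b/ stays [b].
/o/ (between /b/ and /n/) occurs before a nasal consonant → [õ] by rule 1.
/n/ (between /o/ and /a/) fails the environment for rule 3, so it stays [n].
/a/ (between /n/ and /k/): rule 1 targets it, but not before a nasal consonant → unchanged [a].
/k/ stays [k].
/k/ stays [k].
/a/ meets the environment for rule 1 (before a nasal consonant) → [ã].
/n/ (between /a/ and /r/) is in the target of rule 3 but the environment (before a labial or velar stop) is not met → [n].
/r/ — between /n/ and /o/; rule 2 does not apply here → [r].
/o/ — word-final; rule 1 does not apply here → [o].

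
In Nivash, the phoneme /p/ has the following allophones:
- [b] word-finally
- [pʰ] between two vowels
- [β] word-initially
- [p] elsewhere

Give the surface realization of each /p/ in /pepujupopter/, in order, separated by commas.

[β], [pʰ], [pʰ], [p]

Occurrence 1 (position 1): word-initially → [β].
Occurrence 2 (position 3): between two vowels → [pʰ].
Occurrence 3 (position 7): between two vowels → [pʰ].
Occurrence 4 (position 9): no conditioning environment matches → elsewhere allophone [p].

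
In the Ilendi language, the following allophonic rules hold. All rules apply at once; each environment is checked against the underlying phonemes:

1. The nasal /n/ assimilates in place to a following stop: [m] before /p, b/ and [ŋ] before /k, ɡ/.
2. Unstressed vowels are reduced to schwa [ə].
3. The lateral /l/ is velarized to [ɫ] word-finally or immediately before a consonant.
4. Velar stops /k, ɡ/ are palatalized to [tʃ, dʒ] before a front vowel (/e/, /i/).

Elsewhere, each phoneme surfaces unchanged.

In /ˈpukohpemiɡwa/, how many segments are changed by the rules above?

Segments that undergo a rule: /o/ → [ə] (rule 2); /e/ → [ə] (rule 2); /i/ → [ə] (rule 2); /a/ → [ə] (rule 2).
All other segments surface unchanged.

4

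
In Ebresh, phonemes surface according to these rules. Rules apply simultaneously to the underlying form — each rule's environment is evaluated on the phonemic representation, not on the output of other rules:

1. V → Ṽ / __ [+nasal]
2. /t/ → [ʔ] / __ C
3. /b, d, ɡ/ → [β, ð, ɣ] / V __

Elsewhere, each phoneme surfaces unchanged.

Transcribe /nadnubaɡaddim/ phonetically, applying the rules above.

/n/ — not in any rule's target class → [n].
/a/ (between /n/ and /d/) is in the target of rule 1 but the environment (before a nasal consonant) is not met → [a].
/d/ (between /a/ and /n/) occurs immediately after a vowel → [ð] by rule 3.
/n/ — not in any rule's target class → [n].
/u/ (between /n/ and /b/): rule 1 targets it, but not before a nasal consonant → unchanged [u].
/b/ (between /u/ and /a/) occurs immediately after a vowel → [β] by rule 3.
/a/ (between /b/ and /ɡ/) is in the target of rule 1 but the environment (before a nasal consonant) is not met → [a].
/ɡ/ (between /a/ and /a/): immediately after a vowel, so rule 3 applies → [ɣ].
/a/ (between /ɡ/ and /d/) is in the target of rule 1 but the environment (before a nasal consonant) is not met → [a].
/d/ (between /a/ and /d/) occurs immediately after a vowel → [ð] by rule 3.
/d/ — between /d/ and /i/; rule 3 does not apply here → [d].
/i/ — between /d/ and /m/, before a nasal consonant — surfaces as [ĩ] (rule 1).
/m/ — not in any rule's target class → [m].

[naðnuβaɣaðdĩm]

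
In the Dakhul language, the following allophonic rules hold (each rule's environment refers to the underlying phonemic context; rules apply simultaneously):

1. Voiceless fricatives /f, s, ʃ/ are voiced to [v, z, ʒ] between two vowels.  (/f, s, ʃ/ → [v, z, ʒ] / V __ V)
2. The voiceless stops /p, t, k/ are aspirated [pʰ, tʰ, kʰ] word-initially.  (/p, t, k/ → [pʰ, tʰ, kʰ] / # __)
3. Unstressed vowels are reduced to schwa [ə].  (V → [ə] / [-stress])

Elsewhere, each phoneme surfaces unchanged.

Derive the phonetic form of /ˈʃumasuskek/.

/ʃ/ (word-initial): rule 1 targets it, but not between two vowels → unchanged [ʃ].
/u/ (between /ʃ/ and /m/): rule 3 targets it, but not in an unstressed syllable → unchanged [u].
/m/ — not in any rule's target class → [m].
/a/ meets the environment for rule 3 (in an unstressed syllable) → [ə].
/s/ (between /a/ and /u/) occurs between two vowels → [z] by rule 1.
/u/ meets the environment for rule 3 (in an unstressed syllable) → [ə].
/s/ (between /u/ and /k/) is in the target of rule 1 but the environment (between two vowels) is not met → [s].
/k/ (between /s/ and /e/) is in the target of rule 2 but the environment (word-initially) is not met → [k].
/e/ (between /k/ and /k/) occurs in an unstressed syllable → [ə] by rule 3.
/k/ (word-final) fails the environment for rule 2, so it stays [k].

[ˈʃuməzəskək]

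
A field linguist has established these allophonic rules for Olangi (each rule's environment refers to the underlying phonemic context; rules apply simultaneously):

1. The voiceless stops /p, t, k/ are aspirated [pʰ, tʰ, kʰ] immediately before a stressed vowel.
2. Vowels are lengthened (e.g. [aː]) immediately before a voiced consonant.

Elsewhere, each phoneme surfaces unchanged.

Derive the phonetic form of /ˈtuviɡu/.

[ˈtʰuːviːɡu]

/t/ (word-initial): immediately before a stressed vowel, so rule 1 applies → [tʰ].
/u/ (between /t/ and /v/) occurs before a voiced consonant → [uː] by rule 2.
/v/ (between /u/ and /i/): no rule targets it → [v].
Rule 2 applies to /i/ (between /v/ and /ɡ/: before a voiced consonant) → [iː].
/ɡ/ (between /i/ and /u/) is unaffected → [ɡ].
/u/ (word-final): rule 2 targets it, but not before a voiced consonant → unchanged [u].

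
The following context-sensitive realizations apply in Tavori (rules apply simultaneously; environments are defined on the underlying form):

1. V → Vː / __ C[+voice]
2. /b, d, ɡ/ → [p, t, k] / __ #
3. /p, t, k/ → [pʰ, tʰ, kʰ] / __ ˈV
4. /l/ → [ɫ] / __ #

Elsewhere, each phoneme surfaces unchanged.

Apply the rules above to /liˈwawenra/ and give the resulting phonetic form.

/l/ (word-initial) fails the environment for rule 4, so it stays [l].
/i/ (between /l/ and /w/): before a voiced consonant, so rule 1 applies → [iː].
/a/ — between /w/ and /w/, before a voiced consonant — surfaces as [aː] (rule 1).
/e/ (between /w/ and /n/): before a voiced consonant, so rule 1 applies → [eː].
/a/ (word-final) fails the environment for rule 1, so it stays [a].

[liːˈwaːweːnra]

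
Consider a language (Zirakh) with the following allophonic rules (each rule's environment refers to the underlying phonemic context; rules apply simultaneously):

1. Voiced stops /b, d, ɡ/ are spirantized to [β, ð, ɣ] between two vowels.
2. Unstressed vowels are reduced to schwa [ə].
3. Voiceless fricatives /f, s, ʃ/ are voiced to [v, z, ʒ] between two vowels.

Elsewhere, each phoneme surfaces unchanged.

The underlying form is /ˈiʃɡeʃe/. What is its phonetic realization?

/i/ (word-initial) fails the environment for rule 2, so it stays [i].
/ʃ/ — between /i/ and /ɡ/; rule 3 does not apply here → [ʃ].
/ɡ/ (between /ʃ/ and /e/) is in the target of rule 1 but the environment (between two vowels) is not met → [ɡ].
/e/ (between /ɡ/ and /ʃ/): in an unstressed syllable, so rule 2 applies → [ə].
/ʃ/ — between /e/ and /e/, between two vowels — surfaces as [ʒ] (rule 3).
/e/ — word-final, in an unstressed syllable — surfaces as [ə] (rule 2).

[ˈiʃɡəʒə]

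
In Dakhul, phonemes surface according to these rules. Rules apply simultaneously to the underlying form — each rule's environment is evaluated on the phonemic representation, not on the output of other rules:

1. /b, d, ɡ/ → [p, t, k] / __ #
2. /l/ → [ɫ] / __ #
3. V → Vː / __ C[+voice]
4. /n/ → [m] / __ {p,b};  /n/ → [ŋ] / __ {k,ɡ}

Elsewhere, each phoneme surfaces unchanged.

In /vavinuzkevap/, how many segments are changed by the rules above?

4

Segments that undergo a rule: /a/ → [aː] (rule 3); /i/ → [iː] (rule 3); /u/ → [uː] (rule 3); /e/ → [eː] (rule 3).
All other segments surface unchanged.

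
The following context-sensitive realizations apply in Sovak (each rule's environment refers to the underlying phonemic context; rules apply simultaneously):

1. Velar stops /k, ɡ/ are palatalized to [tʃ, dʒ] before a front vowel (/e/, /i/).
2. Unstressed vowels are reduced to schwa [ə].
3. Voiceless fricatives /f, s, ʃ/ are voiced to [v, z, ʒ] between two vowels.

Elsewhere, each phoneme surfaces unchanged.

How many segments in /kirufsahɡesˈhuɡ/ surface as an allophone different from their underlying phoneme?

Segments that undergo a rule: /k/ → [tʃ] (rule 1); /i/ → [ə] (rule 2); /u/ → [ə] (rule 2); /a/ → [ə] (rule 2); /ɡ/ → [dʒ] (rule 1); /e/ → [ə] (rule 2).
All other segments surface unchanged.

6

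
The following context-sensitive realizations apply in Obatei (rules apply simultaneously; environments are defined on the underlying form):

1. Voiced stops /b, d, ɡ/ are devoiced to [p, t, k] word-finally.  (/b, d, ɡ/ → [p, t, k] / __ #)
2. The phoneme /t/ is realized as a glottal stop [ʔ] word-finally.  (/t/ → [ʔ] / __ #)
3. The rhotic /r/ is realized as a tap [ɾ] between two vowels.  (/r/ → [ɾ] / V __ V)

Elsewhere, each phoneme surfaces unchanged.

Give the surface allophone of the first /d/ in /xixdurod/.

/d/ (between /x/ and /u/) is in the target of rule 1 but the environment (word-finally) is not met → [d].

[d]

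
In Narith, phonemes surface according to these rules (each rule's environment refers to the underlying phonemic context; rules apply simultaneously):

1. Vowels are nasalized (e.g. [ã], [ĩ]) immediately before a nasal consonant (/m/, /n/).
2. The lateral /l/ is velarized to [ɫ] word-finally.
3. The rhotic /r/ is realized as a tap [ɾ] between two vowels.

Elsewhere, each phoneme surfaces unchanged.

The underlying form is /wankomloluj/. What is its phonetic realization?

[wãnkõmloluj]

/w/ (word-initial) is unaffected → [w].
Rule 1 applies to /a/ (between /w/ and /n/: before a nasal consonant) → [ã].
/n/ stays [n].
/k/ stays [k].
Rule 1 applies to /o/ (between /k/ and /m/: before a nasal consonant) → [õ].
/m/ stays [m].
/l/ (between /m/ and /o/): rule 2 targets it, but not word-finally → unchanged [l].
/o/ (between /l/ and /l/) is in the target of rule 1 but the environment (before a nasal consonant) is not met → [o].
/l/ — between /o/ and /u/; rule 2 does not apply here → [l].
/u/ (between /l/ and /j/) is in the target of rule 1 but the environment (before a nasal consonant) is not met → [u].
/j/ (word-final) is unaffected → [j].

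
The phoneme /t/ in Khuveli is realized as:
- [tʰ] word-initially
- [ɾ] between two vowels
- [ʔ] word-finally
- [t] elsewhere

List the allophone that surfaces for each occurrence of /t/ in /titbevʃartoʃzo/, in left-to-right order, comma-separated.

Occurrence 1 (position 1): word-initially → [tʰ].
Occurrence 2 (position 3): no conditioning environment matches → elsewhere allophone [t].
Occurrence 3 (position 10): no conditioning environment matches → elsewhere allophone [t].

[tʰ], [t], [t]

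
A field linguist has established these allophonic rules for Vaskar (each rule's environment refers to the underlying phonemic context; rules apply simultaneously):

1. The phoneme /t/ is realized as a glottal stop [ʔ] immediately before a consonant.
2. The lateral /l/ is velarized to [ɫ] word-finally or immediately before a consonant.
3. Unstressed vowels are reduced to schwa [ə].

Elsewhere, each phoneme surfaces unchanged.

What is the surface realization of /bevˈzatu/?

[bəvˈzatə]

/b/ (word-initial): no rule targets it → [b].
/e/ meets the environment for rule 3 (in an unstressed syllable) → [ə].
/v/ (between /e/ and /z/): no rule targets it → [v].
/z/ (between /v/ and /a/) is unaffected → [z].
/a/ (between /z/ and /t/) fails the environment for rule 3, so it stays [a].
/t/ (between /a/ and /u/) fails the environment for rule 1, so it stays [t].
/u/ (word-final): in an unstressed syllable, so rule 3 applies → [ə].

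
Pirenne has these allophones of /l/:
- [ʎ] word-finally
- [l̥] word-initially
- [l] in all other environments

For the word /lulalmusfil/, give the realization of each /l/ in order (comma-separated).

Occurrence 1 (position 1): word-initially → [l̥].
Occurrence 2 (position 3): no conditioning environment matches → elsewhere allophone [l].
Occurrence 3 (position 5): no conditioning environment matches → elsewhere allophone [l].
Occurrence 4 (position 11): word-finally → [ʎ].

[l̥], [l], [l], [ʎ]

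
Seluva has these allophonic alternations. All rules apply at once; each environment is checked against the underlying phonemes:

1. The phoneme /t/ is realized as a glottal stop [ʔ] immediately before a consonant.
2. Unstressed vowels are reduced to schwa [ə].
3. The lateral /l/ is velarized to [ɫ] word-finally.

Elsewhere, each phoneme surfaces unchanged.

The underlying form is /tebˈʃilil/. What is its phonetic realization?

/t/ (word-initial) is in the target of rule 1 but the environment (immediately before a consonant) is not met → [t].
Rule 2 applies to /e/ (between /t/ and /b/: in an unstressed syllable) → [ə].
/b/ stays [b].
/ʃ/ stays [ʃ].
/i/ (between /ʃ/ and /l/): rule 2 targets it, but not in an unstressed syllable → unchanged [i].
/l/ — between /i/ and /i/; rule 3 does not apply here → [l].
/i/ — between /l/ and /l/, in an unstressed syllable — surfaces as [ə] (rule 2).
/l/ meets the environment for rule 3 (word-finally) → [ɫ].

[təbˈʃiləɫ]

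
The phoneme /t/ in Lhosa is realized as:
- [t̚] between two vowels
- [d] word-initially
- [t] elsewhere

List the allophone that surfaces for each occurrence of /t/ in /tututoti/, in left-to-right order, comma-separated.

[d], [t̚], [t̚], [t̚]

Occurrence 1 (position 1): word-initially → [d].
Occurrence 2 (position 3): between two vowels → [t̚].
Occurrence 3 (position 5): between two vowels → [t̚].
Occurrence 4 (position 7): between two vowels → [t̚].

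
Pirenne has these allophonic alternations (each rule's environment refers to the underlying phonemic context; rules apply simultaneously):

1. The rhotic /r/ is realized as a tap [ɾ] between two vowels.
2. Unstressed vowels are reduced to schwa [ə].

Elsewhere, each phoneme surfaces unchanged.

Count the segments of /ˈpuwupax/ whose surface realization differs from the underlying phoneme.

2

Segments that undergo a rule: /u/ → [ə] (rule 2); /a/ → [ə] (rule 2).
All other segments surface unchanged.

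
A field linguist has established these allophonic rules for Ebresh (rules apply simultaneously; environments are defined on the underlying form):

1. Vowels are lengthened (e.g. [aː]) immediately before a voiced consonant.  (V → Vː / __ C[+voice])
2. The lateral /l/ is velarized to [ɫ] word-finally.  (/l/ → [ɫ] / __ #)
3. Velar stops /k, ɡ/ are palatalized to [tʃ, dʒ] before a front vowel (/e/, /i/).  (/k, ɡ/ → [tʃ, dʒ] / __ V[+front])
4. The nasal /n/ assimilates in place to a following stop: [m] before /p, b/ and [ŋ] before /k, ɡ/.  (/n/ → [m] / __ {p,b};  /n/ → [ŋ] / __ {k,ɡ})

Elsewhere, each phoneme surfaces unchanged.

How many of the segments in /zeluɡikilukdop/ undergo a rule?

Segments that undergo a rule: /e/ → [eː] (rule 1); /u/ → [uː] (rule 1); /ɡ/ → [dʒ] (rule 3); /k/ → [tʃ] (rule 3); /i/ → [iː] (rule 1).
All other segments surface unchanged.

5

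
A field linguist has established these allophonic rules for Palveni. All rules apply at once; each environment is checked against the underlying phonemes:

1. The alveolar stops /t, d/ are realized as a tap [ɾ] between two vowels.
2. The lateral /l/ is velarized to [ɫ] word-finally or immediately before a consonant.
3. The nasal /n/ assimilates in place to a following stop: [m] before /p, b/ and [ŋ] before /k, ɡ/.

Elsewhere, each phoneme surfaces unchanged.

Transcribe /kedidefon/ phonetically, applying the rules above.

/k/ — not in any rule's target class → [k].
/e/ — not in any rule's target class → [e].
/d/ — between /e/ and /i/, between two vowels — surfaces as [ɾ] (rule 1).
/i/ stays [i].
/d/ (between /i/ and /e/): between two vowels, so rule 1 applies → [ɾ].
/e/ — not in any rule's target class → [e].
/f/ (between /e/ and /o/) is unaffected → [f].
/o/ — not in any rule's target class → [o].
/n/ (word-final) fails the environment for rule 3, so it stays [n].

[keɾiɾefon]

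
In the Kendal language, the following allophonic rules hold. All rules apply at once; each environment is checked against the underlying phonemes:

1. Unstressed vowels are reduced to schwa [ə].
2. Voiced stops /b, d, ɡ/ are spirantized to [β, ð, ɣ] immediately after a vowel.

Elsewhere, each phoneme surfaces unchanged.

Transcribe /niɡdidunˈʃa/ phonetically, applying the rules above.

/i/ meets the environment for rule 1 (in an unstressed syllable) → [ə].
/ɡ/ (between /i/ and /d/) occurs immediately after a vowel → [ɣ] by rule 2.
/d/ — between /ɡ/ and /i/; rule 2 does not apply here → [d].
/i/ meets the environment for rule 1 (in an unstressed syllable) → [ə].
/d/ meets the environment for rule 2 (immediately after a vowel) → [ð].
Rule 1 applies to /u/ (between /d/ and /n/: in an unstressed syllable) → [ə].
/a/ (word-final) fails the environment for rule 1, so it stays [a].

[nəɣdəðənˈʃa]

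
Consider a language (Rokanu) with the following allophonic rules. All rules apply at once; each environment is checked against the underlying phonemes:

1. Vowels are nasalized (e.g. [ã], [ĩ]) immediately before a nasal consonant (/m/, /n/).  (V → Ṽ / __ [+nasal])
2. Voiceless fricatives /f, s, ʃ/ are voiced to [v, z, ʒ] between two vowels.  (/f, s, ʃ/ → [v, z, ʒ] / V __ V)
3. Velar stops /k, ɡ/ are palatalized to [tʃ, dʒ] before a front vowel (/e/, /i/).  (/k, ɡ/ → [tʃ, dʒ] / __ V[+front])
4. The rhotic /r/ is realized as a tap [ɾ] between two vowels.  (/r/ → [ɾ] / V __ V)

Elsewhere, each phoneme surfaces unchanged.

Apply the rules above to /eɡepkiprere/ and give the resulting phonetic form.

/e/ (word-initial) fails the environment for rule 1, so it stays [e].
Rule 3 applies to /ɡ/ (between /e/ and /e/: before a front vowel) → [dʒ].
/e/ (between /ɡ/ and /p/): rule 1 targets it, but not before a nasal consonant → unchanged [e].
/p/ (between /e/ and /k/) is unaffected → [p].
/k/ — between /p/ and /i/, before a front vowel — surfaces as [tʃ] (rule 3).
/i/ (between /k/ and /p/) fails the environment for rule 1, so it stays [i].
/p/ stays [p].
/r/ (between /p/ and /e/): rule 4 targets it, but not between two vowels → unchanged [r].
/e/ (between /r/ and /r/): rule 1 targets it, but not before a nasal consonant → unchanged [e].
/r/ (between /e/ and /e/) occurs between two vowels → [ɾ] by rule 4.
/e/ (word-final): rule 1 targets it, but not before a nasal consonant → unchanged [e].

[edʒeptʃipreɾe]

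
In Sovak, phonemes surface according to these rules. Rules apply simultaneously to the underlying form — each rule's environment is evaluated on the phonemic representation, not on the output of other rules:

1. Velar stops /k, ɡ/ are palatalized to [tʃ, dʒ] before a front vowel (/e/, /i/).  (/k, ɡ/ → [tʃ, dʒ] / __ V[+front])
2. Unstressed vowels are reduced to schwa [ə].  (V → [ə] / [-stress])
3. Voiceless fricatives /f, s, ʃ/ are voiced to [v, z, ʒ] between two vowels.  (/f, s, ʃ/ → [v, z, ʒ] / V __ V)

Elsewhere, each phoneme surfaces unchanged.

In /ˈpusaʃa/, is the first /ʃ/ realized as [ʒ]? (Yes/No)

Rule 3 applies to /ʃ/ (between /a/ and /a/: between two vowels) → [ʒ].
The actual realization is [ʒ], which matches [ʒ].

Yes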